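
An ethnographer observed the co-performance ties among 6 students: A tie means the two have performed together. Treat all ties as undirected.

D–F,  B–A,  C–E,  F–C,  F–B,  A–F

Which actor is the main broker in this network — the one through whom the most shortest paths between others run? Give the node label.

Unnormalized betweenness of each node: A:0, B:0, C:4, D:0, E:0, F:8.
F has the largest value, 8, making it the main broker — the node through which the most shortest paths run.

F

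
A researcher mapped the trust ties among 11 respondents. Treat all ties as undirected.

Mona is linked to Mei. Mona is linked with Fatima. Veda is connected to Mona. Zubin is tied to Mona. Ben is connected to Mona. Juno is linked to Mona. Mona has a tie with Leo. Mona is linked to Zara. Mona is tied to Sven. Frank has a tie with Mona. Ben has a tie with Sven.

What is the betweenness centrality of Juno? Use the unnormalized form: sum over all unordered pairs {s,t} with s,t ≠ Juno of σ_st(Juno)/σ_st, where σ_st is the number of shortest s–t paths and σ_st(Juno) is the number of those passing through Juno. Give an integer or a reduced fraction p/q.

No shortest path between any pair of other nodes passes through Juno.
Summing the contributions gives betweenness(Juno) = 0.

0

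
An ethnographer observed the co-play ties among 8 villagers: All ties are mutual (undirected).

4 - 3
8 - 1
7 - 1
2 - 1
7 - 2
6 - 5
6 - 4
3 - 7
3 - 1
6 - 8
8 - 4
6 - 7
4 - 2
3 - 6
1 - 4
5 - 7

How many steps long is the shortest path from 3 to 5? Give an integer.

One shortest route is 3 – 6 – 5, which uses 2 edges, and 3 and 5 are not directly tied, so nothing shorter exists. So d(3,5) = 2.

2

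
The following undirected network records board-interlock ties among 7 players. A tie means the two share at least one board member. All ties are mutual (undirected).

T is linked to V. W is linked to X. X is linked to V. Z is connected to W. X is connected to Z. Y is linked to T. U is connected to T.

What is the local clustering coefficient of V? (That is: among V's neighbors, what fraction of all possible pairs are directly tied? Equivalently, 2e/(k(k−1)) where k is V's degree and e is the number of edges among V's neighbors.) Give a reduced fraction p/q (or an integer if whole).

V's neighbors: T and X (k = 2).
Possible neighbor pairs: C(2,2) = 1. Edges among them: none → e = 0.
Clustering(V) = 0/1.

0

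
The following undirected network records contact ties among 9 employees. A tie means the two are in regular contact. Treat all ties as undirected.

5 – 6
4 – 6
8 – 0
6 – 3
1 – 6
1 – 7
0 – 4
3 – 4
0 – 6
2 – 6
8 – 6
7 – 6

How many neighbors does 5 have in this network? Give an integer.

5 is directly tied to 6. That is 1 neighbor, so the degree of 5 is 1.

1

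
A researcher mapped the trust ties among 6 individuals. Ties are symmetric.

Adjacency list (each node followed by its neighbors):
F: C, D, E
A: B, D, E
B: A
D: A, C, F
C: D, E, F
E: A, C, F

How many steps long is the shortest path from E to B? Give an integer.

One shortest route is E – A – B, which uses 2 edges, and E and B are not directly tied, so nothing shorter exists. So d(E,B) = 2.

2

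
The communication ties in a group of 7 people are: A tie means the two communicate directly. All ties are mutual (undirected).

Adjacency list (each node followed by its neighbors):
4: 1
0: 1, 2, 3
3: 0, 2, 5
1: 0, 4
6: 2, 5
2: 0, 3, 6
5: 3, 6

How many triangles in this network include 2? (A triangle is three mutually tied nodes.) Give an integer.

2's neighbors: 0, 3, and 6.
Neighbor pairs that are themselves tied: 2–0–3. Each forms one triangle with 2, for 1 in total.

1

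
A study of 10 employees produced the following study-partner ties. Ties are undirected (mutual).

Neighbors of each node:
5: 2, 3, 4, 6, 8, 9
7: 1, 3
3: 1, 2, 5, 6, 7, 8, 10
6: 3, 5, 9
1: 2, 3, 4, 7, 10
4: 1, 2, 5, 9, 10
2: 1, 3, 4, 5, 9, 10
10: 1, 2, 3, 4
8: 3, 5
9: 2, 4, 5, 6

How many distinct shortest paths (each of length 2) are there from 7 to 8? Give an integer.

1

The shortest distance is 2, and the only length-2 path is 7–3–8. So there is exactly 1 shortest path.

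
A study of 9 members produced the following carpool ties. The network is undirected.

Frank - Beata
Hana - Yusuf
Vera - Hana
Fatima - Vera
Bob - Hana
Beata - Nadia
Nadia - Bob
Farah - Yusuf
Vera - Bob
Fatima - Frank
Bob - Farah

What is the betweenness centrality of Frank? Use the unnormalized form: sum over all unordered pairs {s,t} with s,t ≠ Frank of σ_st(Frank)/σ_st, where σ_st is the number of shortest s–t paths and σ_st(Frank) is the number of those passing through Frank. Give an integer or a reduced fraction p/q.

2

Pairs whose geodesics pass through Frank — Nadia–Fatima: 1/2; Beata–Fatima: 1; Beata–Vera: 1/2.
All other pairs contribute 0.
Summing the contributions gives betweenness(Frank) = 2.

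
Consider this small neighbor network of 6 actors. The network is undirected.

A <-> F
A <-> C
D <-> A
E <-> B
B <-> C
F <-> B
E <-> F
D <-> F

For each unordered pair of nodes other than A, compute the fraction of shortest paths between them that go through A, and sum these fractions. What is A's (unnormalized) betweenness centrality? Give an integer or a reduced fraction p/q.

Pairs whose geodesics pass through A — C–D: 1; C–F: 1/2.
All other pairs contribute 0.
Summing the contributions gives betweenness(A) = 3/2.

3/2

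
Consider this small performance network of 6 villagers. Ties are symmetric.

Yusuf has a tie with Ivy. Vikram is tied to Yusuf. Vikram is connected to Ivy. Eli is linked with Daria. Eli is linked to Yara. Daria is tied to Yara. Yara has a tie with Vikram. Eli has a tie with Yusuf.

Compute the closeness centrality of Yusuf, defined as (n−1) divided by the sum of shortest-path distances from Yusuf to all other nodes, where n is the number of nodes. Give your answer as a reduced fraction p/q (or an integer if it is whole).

Distances from Yusuf: Daria:2, Eli:1, Ivy:1, Vikram:1, Yara:2. Sum = 7.
n = 6, so closeness = 5/7.

5/7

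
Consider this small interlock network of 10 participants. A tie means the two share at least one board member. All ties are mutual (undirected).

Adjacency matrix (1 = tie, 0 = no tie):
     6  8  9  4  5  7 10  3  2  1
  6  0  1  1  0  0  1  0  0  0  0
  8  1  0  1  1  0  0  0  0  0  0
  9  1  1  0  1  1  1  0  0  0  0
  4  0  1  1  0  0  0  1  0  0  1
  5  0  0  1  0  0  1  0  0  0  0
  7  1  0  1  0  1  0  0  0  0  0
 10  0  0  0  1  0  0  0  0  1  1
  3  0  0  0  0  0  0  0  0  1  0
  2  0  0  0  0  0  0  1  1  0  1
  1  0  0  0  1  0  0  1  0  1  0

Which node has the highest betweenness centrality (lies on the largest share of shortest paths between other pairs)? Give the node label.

4

Unnormalized betweenness of each node: 1:6, 2:8, 3:0, 4:20, 5:0, 6:1/2, 7:1/2, 8:5/2, 9:29/2, 10:6.
4 has the largest value, 20, making it the main broker — the node through which the most shortest paths run.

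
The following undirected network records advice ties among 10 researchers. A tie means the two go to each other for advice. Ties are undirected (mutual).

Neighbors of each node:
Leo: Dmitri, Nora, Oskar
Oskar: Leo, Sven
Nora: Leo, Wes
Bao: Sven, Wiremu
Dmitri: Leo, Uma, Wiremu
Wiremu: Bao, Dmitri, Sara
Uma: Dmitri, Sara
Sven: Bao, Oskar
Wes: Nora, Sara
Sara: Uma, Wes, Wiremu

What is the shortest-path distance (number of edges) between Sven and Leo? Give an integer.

One shortest route is Sven – Oskar – Leo, which uses 2 edges, and Sven and Leo are not directly tied, so nothing shorter exists. So d(Sven,Leo) = 2.

2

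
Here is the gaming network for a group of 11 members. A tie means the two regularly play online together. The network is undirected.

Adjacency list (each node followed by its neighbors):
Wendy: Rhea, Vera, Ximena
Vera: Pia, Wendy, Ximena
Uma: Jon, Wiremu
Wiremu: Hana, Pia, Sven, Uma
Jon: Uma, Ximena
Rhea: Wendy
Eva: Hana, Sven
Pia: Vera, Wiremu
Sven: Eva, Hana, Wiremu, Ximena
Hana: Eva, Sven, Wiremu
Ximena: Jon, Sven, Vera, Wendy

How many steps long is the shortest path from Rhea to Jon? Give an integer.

3

One shortest route is Rhea – Wendy – Ximena – Jon, which uses 3 edges, and at distance 2 from Rhea we only reach {Vera, Ximena}, which does not include Jon. So d(Rhea,Jon) = 3.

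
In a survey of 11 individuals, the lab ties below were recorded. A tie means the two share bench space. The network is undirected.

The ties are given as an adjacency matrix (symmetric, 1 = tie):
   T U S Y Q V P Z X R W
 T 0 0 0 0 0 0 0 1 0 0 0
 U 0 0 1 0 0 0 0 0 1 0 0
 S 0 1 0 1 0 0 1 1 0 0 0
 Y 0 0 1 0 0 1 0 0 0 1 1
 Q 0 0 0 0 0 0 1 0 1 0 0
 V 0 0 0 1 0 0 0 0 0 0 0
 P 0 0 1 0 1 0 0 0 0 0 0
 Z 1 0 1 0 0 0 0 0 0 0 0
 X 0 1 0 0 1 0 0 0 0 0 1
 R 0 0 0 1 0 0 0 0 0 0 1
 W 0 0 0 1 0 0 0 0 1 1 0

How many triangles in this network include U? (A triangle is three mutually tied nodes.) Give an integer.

0

U's neighbors are S and X, but none of them are tied to each other, so no triangle contains U.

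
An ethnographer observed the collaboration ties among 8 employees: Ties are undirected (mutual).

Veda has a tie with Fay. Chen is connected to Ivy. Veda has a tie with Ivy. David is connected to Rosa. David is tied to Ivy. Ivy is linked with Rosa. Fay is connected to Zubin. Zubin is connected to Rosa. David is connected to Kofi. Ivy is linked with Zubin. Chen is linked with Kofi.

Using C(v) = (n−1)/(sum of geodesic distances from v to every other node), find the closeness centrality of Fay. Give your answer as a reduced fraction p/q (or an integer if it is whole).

7/16

Distances from Fay: Chen:3, David:3, Ivy:2, Kofi:4, Rosa:2, Veda:1, Zubin:1. Sum = 16.
n = 8, so closeness = 7/16.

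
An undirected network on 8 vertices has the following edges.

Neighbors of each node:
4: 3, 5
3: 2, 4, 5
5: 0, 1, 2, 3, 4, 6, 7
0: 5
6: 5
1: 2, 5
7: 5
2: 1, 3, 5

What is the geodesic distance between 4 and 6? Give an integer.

One shortest route is 4 – 5 – 6, which uses 2 edges, and 4 and 6 are not directly tied, so nothing shorter exists. So d(4,6) = 2.

2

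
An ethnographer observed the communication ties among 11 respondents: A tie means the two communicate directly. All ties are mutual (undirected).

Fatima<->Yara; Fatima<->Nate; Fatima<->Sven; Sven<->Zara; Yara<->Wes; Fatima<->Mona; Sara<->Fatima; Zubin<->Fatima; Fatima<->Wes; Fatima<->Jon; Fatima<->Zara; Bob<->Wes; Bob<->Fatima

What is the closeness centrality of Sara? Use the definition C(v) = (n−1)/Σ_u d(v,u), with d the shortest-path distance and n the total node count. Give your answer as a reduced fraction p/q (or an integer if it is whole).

10/19

Distances from Sara: Bob:2, Fatima:1, Jon:2, Mona:2, Nate:2, Sven:2, Wes:2, Yara:2, Zara:2, Zubin:2. Sum = 19.
n = 11, so closeness = 10/19.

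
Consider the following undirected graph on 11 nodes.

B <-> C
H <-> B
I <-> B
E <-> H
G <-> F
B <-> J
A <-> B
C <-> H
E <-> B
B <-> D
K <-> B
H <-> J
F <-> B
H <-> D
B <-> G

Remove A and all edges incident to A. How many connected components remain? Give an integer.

A's neighbors (B) remain reachable from one another through other ties, so the rest of the network stays in one piece.

1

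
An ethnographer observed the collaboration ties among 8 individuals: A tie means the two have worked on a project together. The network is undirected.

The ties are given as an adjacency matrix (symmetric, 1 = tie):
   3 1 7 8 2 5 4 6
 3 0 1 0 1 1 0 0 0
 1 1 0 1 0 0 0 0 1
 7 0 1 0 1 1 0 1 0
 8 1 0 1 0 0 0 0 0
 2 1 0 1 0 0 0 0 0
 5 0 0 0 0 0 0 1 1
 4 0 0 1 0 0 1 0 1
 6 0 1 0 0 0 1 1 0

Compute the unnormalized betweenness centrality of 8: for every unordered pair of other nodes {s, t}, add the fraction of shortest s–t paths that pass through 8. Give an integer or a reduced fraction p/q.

7/12

Pairs whose geodesics pass through 8 — 3–7: 1/3; 3–4: 1/4.
All other pairs contribute 0.
Summing the contributions gives betweenness(8) = 7/12.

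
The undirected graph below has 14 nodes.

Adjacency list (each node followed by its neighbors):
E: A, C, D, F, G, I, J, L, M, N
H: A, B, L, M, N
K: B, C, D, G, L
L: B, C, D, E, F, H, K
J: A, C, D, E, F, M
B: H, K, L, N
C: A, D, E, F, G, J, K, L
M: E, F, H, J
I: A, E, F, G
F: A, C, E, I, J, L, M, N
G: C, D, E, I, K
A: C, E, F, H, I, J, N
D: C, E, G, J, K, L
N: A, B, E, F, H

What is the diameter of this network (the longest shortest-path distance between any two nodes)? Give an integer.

3

Eccentricity of each node (its greatest distance to any other): A:2, B:3, C:2, D:2, E:2, F:2, G:3, H:3, I:3, J:3, K:3, L:2, M:3, N:2.
The maximum eccentricity is 3, realized for instance by the pair I–B via I – F – L – B. So the diameter is 3.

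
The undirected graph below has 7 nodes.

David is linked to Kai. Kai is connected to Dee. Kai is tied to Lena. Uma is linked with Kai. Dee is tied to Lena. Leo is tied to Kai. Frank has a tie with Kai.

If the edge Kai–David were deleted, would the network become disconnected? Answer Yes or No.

Yes

Without the Kai–David edge there is no alternate route between Kai and David, so the network disconnects. It is a bridge.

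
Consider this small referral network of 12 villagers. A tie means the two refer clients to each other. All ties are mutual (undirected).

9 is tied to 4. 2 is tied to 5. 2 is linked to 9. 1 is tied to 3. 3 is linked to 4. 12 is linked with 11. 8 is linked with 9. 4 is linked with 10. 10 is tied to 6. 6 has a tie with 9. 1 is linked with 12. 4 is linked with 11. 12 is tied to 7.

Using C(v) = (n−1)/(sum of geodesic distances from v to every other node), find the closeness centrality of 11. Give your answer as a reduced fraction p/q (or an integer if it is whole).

11/25

Distances from 11: 1:2, 2:3, 3:2, 4:1, 5:4, 6:3, 7:2, 8:3, 9:2, 10:2, 12:1. Sum = 25.
n = 12, so closeness = 11/25.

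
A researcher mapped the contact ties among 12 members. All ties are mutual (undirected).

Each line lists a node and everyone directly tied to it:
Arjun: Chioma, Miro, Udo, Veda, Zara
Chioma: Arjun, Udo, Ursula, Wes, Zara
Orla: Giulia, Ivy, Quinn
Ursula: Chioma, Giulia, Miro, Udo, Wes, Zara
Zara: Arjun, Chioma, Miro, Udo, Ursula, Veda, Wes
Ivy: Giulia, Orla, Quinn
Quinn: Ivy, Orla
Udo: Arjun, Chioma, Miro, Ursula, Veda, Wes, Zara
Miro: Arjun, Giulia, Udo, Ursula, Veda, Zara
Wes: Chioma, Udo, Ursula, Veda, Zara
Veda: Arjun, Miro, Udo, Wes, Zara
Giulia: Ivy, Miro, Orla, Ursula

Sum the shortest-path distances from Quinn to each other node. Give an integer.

Distances from Quinn: Arjun:4, Chioma:4, Giulia:2, Ivy:1, Miro:3, Orla:1, Udo:4, Ursula:3, Veda:4, Wes:4, Zara:4.
Sum = 4 + 4 + 2 + 1 + 3 + 1 + 4 + 3 + 4 + 4 + 4 = 34.

34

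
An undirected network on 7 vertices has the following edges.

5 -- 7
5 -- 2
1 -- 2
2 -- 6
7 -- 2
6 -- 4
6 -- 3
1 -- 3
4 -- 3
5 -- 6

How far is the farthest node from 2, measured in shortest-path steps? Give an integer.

2

Distances from 2: 1:1, 3:2, 4:2, 5:1, 6:1, 7:1.
The largest is 2 (to 4 and 3), so the eccentricity of 2 is 2.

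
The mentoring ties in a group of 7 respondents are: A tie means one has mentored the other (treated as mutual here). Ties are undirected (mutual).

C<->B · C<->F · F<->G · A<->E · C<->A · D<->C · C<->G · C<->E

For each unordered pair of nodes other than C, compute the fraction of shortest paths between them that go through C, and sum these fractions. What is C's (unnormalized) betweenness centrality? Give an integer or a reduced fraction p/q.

13

Pairs whose geodesics pass through C — A–D: 1; A–F: 1; A–B: 1; A–G: 1; E–D: 1; E–F: 1; E–B: 1; E–G: 1; D–F: 1; D–B: 1; D–G: 1; F–B: 1; B–G: 1.
All other pairs contribute 0.
Summing the contributions gives betweenness(C) = 13.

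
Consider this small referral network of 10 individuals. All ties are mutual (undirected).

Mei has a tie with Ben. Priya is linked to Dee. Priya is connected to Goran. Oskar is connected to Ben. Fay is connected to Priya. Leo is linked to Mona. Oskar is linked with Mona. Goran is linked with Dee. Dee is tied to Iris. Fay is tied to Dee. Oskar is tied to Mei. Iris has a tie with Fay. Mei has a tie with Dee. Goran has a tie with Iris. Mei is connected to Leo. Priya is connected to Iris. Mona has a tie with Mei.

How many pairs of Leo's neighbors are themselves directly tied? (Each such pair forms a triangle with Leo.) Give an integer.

1

Leo's neighbors: Mei and Mona.
Neighbor pairs that are themselves tied: Leo–Mei–Mona. Each forms one triangle with Leo, for 1 in total.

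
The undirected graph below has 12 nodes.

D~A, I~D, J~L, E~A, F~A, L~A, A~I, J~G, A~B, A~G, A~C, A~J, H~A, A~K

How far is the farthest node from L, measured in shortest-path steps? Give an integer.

Distances from L: A:1, B:2, C:2, D:2, E:2, F:2, G:2, H:2, I:2, J:1, K:2.
The largest is 2 (to C, F, E, I, H, B, K, D, and G), so the eccentricity of L is 2.

2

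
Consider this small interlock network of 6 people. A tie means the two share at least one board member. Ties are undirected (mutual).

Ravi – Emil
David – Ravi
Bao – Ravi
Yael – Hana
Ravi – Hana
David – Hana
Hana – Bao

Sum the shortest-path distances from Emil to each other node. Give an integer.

10

Distances from Emil: Bao:2, David:2, Hana:2, Ravi:1, Yael:3.
Sum = 2 + 2 + 2 + 1 + 3 = 10.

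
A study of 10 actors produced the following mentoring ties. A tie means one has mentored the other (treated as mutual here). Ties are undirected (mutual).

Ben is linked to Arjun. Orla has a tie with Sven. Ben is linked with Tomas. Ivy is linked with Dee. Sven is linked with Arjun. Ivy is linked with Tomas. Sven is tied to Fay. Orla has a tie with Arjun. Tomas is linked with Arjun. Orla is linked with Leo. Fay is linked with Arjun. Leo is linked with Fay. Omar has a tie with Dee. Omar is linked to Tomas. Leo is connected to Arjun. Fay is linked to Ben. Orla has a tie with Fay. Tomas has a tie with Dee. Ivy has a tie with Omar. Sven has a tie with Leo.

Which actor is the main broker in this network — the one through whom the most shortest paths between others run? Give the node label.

Tomas

Unnormalized betweenness of each node: Arjun:31/2, Ben:2, Dee:0, Fay:3/2, Ivy:0, Leo:0, Omar:0, Orla:0, Sven:0, Tomas:18.
Tomas has the largest value, 18, making it the main broker — the node through which the most shortest paths run.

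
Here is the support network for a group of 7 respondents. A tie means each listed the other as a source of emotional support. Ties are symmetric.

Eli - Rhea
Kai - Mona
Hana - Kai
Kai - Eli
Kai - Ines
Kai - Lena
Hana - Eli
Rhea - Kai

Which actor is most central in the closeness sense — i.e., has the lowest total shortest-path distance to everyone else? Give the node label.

Farness (sum of distances to all others) for each node — Eli:9, Hana:10, Ines:11, Kai:6, Lena:11, Mona:11, Rhea:10.
The smallest farness is 6, for Kai, so Kai has the highest closeness.

Kai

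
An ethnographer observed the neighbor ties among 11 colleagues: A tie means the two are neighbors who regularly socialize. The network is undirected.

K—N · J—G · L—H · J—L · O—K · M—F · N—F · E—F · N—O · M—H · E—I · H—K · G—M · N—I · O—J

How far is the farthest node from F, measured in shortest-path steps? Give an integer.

3

Distances from F: E:1, G:2, H:2, I:2, J:3, K:2, L:3, M:1, N:1, O:2.
The largest is 3 (to J and L), so the eccentricity of F is 3.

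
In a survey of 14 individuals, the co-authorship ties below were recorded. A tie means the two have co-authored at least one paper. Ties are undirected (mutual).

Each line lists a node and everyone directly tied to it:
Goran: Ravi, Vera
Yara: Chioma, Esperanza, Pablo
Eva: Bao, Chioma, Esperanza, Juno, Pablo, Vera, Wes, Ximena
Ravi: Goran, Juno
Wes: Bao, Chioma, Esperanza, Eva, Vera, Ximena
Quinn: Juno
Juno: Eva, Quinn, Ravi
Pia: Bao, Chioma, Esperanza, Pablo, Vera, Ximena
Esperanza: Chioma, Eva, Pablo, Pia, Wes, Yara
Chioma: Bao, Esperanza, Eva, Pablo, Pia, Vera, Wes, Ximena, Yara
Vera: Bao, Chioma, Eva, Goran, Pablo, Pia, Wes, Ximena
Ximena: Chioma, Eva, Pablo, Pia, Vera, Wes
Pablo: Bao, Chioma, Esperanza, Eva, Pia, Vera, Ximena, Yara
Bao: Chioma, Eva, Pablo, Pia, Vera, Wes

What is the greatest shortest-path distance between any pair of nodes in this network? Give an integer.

Eccentricity of each node (its greatest distance to any other): Bao:3, Chioma:3, Esperanza:3, Eva:2, Goran:3, Juno:3, Pablo:3, Pia:4, Quinn:4, Ravi:4, Vera:3, Wes:3, Ximena:3, Yara:4.
The maximum eccentricity is 4, realized for instance by the pair Quinn–Yara via Quinn – Juno – Eva – Esperanza – Yara. So the diameter is 4.

4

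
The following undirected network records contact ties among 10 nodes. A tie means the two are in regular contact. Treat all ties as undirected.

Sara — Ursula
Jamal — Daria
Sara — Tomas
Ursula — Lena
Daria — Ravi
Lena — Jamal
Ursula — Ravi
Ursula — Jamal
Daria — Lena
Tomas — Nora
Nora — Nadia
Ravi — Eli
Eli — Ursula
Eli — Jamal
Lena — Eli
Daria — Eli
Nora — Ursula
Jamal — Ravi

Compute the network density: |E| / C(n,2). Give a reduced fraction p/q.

There are 18 edges and 10 nodes, so the maximum possible is C(10,2) = 45.
Density = 18/45 = 2/5.

2/5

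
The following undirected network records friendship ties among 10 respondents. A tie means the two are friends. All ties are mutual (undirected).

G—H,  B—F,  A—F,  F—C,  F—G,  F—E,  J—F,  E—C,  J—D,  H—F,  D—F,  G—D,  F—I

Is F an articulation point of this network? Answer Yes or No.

Removing F leaves {D, G, H, and J} with no path to {I}, so the network splits into 5 components. F is a cut vertex.

Yes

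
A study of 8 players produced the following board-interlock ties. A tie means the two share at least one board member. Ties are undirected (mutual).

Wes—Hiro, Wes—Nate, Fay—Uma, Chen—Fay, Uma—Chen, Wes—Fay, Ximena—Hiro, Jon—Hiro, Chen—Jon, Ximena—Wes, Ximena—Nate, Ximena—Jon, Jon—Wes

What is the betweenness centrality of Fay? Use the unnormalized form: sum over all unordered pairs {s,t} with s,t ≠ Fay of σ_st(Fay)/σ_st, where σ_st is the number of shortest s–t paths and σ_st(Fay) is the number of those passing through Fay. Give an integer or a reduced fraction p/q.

Pairs whose geodesics pass through Fay — Wes–Uma: 1; Wes–Chen: 1/2; Nate–Uma: 1; Nate–Chen: 1/3; Ximena–Uma: 1/2; Hiro–Uma: 1/2.
All other pairs contribute 0.
Summing the contributions gives betweenness(Fay) = 23/6.

23/6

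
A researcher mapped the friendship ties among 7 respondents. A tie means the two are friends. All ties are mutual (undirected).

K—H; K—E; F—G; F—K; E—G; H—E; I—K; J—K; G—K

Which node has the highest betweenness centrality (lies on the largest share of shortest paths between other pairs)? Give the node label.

Unnormalized betweenness of each node: E:1/2, F:0, G:1/2, H:0, I:0, J:0, K:11.
K has the largest value, 11, making it the main broker — the node through which the most shortest paths run.

K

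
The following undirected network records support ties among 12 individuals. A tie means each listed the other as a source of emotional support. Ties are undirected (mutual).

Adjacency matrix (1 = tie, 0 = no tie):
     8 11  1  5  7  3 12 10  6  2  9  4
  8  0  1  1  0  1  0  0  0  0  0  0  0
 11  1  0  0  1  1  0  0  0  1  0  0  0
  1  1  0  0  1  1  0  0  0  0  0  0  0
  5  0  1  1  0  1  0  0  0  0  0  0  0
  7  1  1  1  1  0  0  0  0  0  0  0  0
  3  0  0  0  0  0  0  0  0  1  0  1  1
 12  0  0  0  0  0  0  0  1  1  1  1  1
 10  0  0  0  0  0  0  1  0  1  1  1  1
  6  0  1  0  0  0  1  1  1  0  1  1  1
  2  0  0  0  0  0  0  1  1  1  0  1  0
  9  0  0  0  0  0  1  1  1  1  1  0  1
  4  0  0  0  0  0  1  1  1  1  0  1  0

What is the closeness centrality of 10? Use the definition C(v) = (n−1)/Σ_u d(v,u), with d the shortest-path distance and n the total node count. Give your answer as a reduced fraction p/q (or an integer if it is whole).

1/2

Distances from 10: 1:4, 2:1, 3:2, 4:1, 5:3, 6:1, 7:3, 8:3, 9:1, 11:2, 12:1. Sum = 22.
n = 12, so closeness = 11/22 = 1/2.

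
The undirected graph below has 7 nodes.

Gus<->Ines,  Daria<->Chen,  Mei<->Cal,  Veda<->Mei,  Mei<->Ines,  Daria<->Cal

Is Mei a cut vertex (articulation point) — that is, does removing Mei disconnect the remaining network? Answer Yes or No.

Yes

Removing Mei leaves {Veda} with no path to {Gus and Ines}, so the network splits into 3 components. Mei is a cut vertex.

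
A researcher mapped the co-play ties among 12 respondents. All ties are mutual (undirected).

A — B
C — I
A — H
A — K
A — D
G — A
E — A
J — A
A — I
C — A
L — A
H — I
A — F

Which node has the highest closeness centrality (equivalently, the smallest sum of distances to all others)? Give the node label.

A

Farness (sum of distances to all others) for each node — A:11, B:21, C:20, D:21, E:21, F:21, G:21, H:20, I:19, J:21, K:21, L:21.
The smallest farness is 11, for A, so A has the highest closeness.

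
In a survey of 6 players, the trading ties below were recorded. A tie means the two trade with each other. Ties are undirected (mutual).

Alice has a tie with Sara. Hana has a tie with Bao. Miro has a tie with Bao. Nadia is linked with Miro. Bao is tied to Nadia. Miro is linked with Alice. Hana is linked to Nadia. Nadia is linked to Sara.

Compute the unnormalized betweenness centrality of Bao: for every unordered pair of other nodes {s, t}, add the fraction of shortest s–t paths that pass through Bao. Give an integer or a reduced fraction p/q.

5/6

Pairs whose geodesics pass through Bao — Hana–Alice: 1/3; Hana–Miro: 1/2.
All other pairs contribute 0.
Summing the contributions gives betweenness(Bao) = 5/6.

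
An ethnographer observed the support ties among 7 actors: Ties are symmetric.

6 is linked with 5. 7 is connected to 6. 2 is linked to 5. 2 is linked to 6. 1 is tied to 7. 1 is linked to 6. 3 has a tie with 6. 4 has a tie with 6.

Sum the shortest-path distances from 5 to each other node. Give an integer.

10

Distances from 5: 1:2, 2:1, 3:2, 4:2, 6:1, 7:2.
Sum = 2 + 1 + 2 + 2 + 1 + 2 = 10.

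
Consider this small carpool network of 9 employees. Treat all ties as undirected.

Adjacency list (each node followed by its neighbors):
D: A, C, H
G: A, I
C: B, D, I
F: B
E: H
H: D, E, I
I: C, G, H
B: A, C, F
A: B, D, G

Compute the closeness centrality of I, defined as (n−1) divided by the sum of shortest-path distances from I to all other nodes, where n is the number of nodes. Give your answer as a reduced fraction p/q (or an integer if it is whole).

Distances from I: A:2, B:2, C:1, D:2, E:2, F:3, G:1, H:1. Sum = 14.
n = 9, so closeness = 8/14 = 4/7.

4/7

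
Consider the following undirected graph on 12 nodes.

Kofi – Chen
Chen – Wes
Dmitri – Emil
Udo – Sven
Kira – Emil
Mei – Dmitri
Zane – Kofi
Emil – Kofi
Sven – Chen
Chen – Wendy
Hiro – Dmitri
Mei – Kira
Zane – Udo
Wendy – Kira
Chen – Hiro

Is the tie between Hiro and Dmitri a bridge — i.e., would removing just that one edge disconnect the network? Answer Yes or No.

No

Even without that edge, Hiro still reaches Dmitri via Hiro – Chen – Kofi – Emil – Dmitri, so the network stays connected. Not a bridge.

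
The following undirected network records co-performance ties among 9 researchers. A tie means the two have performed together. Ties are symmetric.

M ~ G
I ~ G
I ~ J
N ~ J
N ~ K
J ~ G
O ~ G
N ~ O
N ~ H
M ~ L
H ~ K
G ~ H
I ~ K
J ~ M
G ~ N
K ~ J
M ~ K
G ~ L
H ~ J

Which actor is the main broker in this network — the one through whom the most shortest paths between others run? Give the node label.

G

Unnormalized betweenness of each node: G:55/6, H:1/5, I:1/5, J:28/15, K:5/3, L:0, M:17/10, N:11/5, O:0.
G has the largest value, 55/6, making it the main broker — the node through which the most shortest paths run.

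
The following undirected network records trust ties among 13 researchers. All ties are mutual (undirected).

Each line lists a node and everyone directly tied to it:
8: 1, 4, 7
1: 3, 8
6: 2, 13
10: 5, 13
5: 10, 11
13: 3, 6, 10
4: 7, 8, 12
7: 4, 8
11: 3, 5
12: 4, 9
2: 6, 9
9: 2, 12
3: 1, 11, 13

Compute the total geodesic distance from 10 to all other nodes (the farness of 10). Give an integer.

37

Distances from 10: 1:3, 2:3, 3:2, 4:5, 5:1, 6:2, 7:5, 8:4, 9:4, 11:2, 12:5, 13:1.
Sum = 3 + 3 + 2 + 5 + 1 + 2 + 5 + 4 + 4 + 2 + 5 + 1 = 37.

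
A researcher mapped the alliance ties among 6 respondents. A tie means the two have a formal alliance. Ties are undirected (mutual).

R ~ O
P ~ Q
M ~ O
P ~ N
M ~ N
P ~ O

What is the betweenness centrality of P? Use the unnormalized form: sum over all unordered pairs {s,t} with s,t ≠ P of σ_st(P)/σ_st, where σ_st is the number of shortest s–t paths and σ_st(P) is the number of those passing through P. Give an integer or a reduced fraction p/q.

Pairs whose geodesics pass through P — N–O: 1/2; N–R: 1/2; N–Q: 1; O–Q: 1; M–Q: 2/2; R–Q: 1.
All other pairs contribute 0.
Summing the contributions gives betweenness(P) = 5.

5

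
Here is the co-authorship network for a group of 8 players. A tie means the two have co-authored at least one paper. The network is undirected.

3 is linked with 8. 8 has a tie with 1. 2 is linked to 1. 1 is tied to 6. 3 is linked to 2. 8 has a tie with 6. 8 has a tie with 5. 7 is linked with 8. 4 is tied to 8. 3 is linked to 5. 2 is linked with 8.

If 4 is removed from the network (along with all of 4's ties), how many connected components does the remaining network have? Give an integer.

4's neighbors (8) remain reachable from one another through other ties, so the rest of the network stays in one piece.

1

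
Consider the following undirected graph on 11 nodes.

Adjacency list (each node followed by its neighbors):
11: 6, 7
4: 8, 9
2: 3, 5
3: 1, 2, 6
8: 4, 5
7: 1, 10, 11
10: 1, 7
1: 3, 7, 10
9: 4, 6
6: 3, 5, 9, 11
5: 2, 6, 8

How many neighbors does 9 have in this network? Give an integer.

2

9 is directly tied to 4 and 6. That is 2 neighbors, so the degree of 9 is 2.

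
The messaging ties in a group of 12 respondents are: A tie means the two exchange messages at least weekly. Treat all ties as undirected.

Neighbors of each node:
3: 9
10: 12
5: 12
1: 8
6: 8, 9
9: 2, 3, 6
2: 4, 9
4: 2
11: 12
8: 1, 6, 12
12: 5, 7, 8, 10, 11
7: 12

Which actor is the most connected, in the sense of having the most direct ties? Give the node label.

12

Degrees — 1:1, 2:2, 3:1, 4:1, 5:1, 6:2, 7:1, 8:3, 9:3, 10:1, 11:1, 12:5.
The maximum is 5, attained only by 12.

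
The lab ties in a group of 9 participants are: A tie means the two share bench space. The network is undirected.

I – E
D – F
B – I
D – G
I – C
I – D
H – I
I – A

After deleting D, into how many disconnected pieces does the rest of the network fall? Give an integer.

3

Without D, the remaining ties split the others into: {A, B, C, E, H, I}; {G}; {F}.
That's 3 separate components.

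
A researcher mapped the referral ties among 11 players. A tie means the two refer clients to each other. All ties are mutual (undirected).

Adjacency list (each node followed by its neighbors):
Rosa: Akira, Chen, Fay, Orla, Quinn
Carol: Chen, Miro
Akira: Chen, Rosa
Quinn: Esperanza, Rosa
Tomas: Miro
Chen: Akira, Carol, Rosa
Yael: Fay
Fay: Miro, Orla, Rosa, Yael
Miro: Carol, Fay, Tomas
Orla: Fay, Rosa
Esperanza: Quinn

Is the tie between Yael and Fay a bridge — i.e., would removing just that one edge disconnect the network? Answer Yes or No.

Without the Yael–Fay edge there is no alternate route between Yael and Fay, so the network disconnects. It is a bridge.

Yes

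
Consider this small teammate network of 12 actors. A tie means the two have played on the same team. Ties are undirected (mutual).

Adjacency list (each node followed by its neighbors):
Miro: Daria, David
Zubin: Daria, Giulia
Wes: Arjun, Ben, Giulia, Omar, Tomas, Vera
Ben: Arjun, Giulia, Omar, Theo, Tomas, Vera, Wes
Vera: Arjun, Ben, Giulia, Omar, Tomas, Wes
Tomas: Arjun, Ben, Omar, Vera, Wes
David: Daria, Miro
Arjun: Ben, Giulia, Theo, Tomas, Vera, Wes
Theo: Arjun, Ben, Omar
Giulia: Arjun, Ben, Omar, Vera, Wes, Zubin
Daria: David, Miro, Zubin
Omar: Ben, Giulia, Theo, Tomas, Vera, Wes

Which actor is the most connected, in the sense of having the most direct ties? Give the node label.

Ben

Degrees — Arjun:6, Ben:7, Daria:3, David:2, Giulia:6, Miro:2, Omar:6, Theo:3, Tomas:5, Vera:6, Wes:6, Zubin:2.
The maximum is 7, attained only by Ben.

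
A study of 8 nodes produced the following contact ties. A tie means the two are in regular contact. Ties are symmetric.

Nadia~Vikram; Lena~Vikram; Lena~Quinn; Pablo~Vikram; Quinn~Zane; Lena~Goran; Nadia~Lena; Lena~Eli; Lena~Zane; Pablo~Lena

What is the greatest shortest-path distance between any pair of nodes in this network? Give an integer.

Eccentricity of each node (its greatest distance to any other): Eli:2, Goran:2, Lena:1, Nadia:2, Pablo:2, Quinn:2, Vikram:2, Zane:2.
The maximum eccentricity is 2, realized for instance by the pair Zane–Goran via Zane – Lena – Goran. So the diameter is 2.

2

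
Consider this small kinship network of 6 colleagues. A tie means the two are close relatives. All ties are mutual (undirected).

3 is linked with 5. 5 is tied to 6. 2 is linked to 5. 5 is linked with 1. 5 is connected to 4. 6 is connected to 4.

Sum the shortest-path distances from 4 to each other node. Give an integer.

Distances from 4: 1:2, 2:2, 3:2, 5:1, 6:1.
Sum = 2 + 2 + 2 + 1 + 1 = 8.

8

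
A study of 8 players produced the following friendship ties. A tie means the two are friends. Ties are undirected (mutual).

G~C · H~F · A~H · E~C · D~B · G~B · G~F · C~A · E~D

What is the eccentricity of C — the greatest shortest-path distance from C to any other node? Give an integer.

2

Distances from C: A:1, B:2, D:2, E:1, F:2, G:1, H:2.
The largest is 2 (to H, F, B, and D), so the eccentricity of C is 2.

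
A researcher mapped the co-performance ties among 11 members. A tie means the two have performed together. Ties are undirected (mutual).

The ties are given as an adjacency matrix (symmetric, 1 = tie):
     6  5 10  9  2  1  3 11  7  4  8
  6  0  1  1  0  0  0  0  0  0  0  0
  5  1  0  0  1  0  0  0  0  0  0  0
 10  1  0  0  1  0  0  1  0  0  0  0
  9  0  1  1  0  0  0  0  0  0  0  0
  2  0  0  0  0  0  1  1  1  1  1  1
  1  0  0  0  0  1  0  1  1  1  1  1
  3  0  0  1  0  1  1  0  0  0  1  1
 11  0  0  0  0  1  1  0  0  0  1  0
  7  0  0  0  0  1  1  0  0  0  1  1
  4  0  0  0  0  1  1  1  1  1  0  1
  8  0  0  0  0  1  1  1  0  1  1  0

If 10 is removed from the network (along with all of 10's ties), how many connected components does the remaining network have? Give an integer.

Without 10, the remaining ties split the others into: {5, 6, 9}; {1, 2, 3, 4, 7, 8, 11}.
That's 2 separate components.

2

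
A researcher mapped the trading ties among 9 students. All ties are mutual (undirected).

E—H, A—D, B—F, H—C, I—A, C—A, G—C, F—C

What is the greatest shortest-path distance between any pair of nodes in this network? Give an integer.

4

Eccentricity of each node (its greatest distance to any other): A:3, B:4, C:2, D:4, E:4, F:3, G:3, H:3, I:4.
The maximum eccentricity is 4, realized for instance by the pair I–E via I – A – C – H – E. So the diameter is 4.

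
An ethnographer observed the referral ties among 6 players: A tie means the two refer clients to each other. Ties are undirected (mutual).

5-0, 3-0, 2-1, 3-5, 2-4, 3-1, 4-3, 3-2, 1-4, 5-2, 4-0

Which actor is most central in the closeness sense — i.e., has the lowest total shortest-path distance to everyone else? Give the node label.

Farness (sum of distances to all others) for each node — 0:7, 1:7, 2:6, 3:5, 4:6, 5:7.
The smallest farness is 5, for 3, so 3 has the highest closeness.

3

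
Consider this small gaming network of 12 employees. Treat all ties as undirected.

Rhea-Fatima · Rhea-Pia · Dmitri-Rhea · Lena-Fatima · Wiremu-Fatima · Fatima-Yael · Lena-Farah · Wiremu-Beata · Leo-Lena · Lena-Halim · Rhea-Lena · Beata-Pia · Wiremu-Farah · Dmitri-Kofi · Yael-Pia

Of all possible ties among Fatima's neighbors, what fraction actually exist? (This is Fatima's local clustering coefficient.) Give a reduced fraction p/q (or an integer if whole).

Fatima's neighbors: Lena, Rhea, Wiremu, and Yael (k = 4).
Possible neighbor pairs: C(4,2) = 6. Edges among them: Lena–Rhea → e = 1.
Clustering(Fatima) = 1/6.

1/6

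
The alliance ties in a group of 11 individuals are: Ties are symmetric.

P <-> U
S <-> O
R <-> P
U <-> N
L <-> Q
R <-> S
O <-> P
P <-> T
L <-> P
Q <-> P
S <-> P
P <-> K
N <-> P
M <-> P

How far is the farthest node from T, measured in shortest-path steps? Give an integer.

Distances from T: K:2, L:2, M:2, N:2, O:2, P:1, Q:2, R:2, S:2, U:2.
The largest is 2 (to S, K, U, M, L, O, R, Q, and N), so the eccentricity of T is 2.

2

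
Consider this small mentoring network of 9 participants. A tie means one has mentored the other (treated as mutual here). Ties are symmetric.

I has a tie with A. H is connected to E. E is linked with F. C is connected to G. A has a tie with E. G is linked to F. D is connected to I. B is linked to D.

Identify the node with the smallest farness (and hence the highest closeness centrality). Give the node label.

Farness (sum of distances to all others) for each node — A:18, B:33, C:32, D:26, E:17, F:20, G:25, H:24, I:21.
The smallest farness is 17, for E, so E has the highest closeness.

E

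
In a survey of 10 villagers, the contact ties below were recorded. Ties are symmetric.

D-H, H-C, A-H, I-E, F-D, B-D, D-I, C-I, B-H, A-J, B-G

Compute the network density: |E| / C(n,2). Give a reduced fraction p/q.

11/45

There are 11 edges and 10 nodes, so the maximum possible is C(10,2) = 45.
Density = 11/45.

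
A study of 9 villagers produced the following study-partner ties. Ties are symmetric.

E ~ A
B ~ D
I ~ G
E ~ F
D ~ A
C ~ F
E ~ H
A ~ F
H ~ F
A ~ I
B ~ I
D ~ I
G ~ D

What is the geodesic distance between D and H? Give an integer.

3

One shortest route is D – A – E – H, which uses 3 edges, and at distance 2 from D we only reach {E, F}, which does not include H. So d(D,H) = 3.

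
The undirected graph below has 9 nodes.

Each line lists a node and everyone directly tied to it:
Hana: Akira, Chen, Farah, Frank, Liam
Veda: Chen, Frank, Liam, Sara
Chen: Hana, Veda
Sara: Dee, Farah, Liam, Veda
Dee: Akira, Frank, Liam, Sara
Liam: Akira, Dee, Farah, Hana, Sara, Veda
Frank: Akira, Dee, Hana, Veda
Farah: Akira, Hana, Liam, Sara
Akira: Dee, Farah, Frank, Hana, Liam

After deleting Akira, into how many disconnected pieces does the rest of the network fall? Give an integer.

Akira's neighbors (Dee, Farah, Frank, Hana, and Liam) remain reachable from one another through other ties, so the rest of the network stays in one piece.

1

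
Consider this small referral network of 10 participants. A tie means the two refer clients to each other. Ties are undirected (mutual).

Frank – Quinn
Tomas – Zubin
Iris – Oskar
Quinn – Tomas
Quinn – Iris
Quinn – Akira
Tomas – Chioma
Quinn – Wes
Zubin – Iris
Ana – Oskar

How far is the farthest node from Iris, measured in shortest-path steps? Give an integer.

Distances from Iris: Akira:2, Ana:2, Chioma:3, Frank:2, Oskar:1, Quinn:1, Tomas:2, Wes:2, Zubin:1.
The largest is 3 (to Chioma), so the eccentricity of Iris is 3.

3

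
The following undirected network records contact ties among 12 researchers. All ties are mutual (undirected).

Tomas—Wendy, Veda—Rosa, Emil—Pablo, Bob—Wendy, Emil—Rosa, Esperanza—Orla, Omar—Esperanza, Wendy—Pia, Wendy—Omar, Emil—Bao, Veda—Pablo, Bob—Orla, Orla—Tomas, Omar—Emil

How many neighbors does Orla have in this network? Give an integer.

3

Orla is directly tied to Bob, Esperanza, and Tomas. That is 3 neighbors, so the degree of Orla is 3.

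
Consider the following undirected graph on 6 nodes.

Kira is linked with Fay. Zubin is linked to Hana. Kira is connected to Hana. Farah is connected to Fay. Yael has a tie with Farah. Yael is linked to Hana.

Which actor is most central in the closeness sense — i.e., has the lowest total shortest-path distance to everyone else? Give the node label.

Farness (sum of distances to all others) for each node — Farah:9, Fay:9, Hana:7, Kira:8, Yael:8, Zubin:11.
The smallest farness is 7, for Hana, so Hana has the highest closeness.

Hana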